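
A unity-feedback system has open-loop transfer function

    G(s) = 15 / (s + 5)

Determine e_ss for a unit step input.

e_ss = 0.2500

G(s) has no poles at the origin.
This is a Type 0 system. Kp = lim_{s→0} G(s) = 15/5 = 3.
e_ss = 1/(1 + Kp) = 1/(1 + 3) = 1/4 ≈ 0.2500.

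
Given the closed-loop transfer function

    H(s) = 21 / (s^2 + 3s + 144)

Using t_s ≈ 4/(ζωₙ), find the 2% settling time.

Comparing s^2 + 3s + 144 to s^2 + 2ζωₙs + ωₙ²: ωₙ = 12 rad/s and ζ = 3/(2·12) = 0.125.
ζωₙ = 3/2 = 1.5, so t_s ≈ 4/(ζωₙ) = 4/1.5 ≈ 2.667 s.

t_s ≈ 2.667 s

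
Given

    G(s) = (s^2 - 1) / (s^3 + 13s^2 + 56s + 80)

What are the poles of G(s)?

The poles are the roots of the denominator s^3 + 13s^2 + 56s + 80 = 0.
Trying s = -4: the polynomial evaluates to 0, so (s + 4) is a factor.
Dividing out leaves s^2 + 9s + 20 = 0.
Factoring the quadratic: (s + 4)(s + 5) = 0.

s = -4, -4, -5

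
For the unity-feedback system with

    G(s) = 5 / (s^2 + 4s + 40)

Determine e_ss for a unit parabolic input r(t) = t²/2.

G(s) has no poles at the origin.
This is a Type 0 system; Ka = lim_{s→0} s^2·G(s) = 0, so the steady-state error for a parabola input is infinite.

e_ss = ∞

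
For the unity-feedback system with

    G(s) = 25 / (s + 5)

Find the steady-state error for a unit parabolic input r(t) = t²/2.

G(s) has no poles at the origin.
This is a Type 0 system; Ka = lim_{s→0} s^2·G(s) = 0, so the steady-state error for a parabola input is infinite.

e_ss = ∞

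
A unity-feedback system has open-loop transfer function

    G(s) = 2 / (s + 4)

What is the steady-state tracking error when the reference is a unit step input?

e_ss = 0.6667

G(s) has no poles at the origin.
This is a Type 0 system. Kp = lim_{s→0} G(s) = 2/4 = 1/2.
e_ss = 1/(1 + Kp) = 1/(1 + 1/2) = 2/3 ≈ 0.6667.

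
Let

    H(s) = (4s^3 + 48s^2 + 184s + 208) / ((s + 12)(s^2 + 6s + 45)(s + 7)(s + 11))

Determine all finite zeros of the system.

Set the numerator to zero: 4s^3 + 48s^2 + 184s + 208 = 0, i.e. 4·(s^3 + 12s^2 + 46s + 52) = 0.
Factoring: (s + 2)(s^2 + 10s + 26) = 0.

s = -2, -5 ± j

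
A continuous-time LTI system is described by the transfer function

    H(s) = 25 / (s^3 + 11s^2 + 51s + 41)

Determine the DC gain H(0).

H(0) = 25/41 ≈ 0.6098

Set s = 0: H(0) = (25) / (41) = 25/41.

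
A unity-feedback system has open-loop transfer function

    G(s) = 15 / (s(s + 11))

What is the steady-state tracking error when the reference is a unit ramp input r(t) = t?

e_ss = 0.7333

G(s) has one pole at the origin.
This is a Type 1 system. Kv = lim_{s→0} s·G(s) = 15/11.
e_ss = 1/Kv = 1/(15/11) = 11/15 ≈ 0.7333.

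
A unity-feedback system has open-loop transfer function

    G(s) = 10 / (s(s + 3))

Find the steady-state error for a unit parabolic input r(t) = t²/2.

e_ss = ∞

G(s) has one pole at the origin.
This is a Type 1 system; Ka = lim_{s→0} s^2·G(s) = 0, so the steady-state error for a parabola input is infinite.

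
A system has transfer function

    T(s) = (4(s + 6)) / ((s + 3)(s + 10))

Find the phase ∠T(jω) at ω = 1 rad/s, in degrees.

∠T(j1) ≈ -14.68°

At s = j1: numerator = 24 + j4, denominator = 29 + j13.
∠T = ∠num − ∠den = 9.4623° − (24.146°) = -14.68°.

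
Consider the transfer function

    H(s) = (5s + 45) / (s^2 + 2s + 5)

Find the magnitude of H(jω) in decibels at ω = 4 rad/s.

Substitute s = j4: numerator = 45 + j20, denominator = -11 + j8.
|H(j4)| = |45 + j20| / |-11 + j8| = 49.244 / 13.601 ≈ 3.621.
In decibels: 20·log₁₀(3.621) ≈ 11.2 dB.

|H(j4)|_dB ≈ 11.2 dB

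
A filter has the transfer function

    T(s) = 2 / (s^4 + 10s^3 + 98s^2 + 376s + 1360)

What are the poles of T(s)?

s = -3 + 5j, -3 - 5j, -2 + 6j, -2 - 6j

The poles are the roots of the denominator s^4 + 10s^3 + 98s^2 + 376s + 1360 = 0.
No real roots exist; factor into two real quadratics: (s^2 + 6s + 34)(s^2 + 4s + 40) = 0.
Each quadratic gives a conjugate pair via the quadratic formula.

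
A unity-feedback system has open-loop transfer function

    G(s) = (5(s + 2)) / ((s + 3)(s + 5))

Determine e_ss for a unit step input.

G(s) has no poles at the origin.
This is a Type 0 system. Kp = lim_{s→0} G(s) = 10/15 = 2/3.
e_ss = 1/(1 + Kp) = 1/(1 + 2/3) = 3/5 ≈ 0.6000.

e_ss = 0.6000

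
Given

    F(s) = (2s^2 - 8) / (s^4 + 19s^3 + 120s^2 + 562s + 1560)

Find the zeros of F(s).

s = -2, 2

Set the numerator to zero: 2s^2 - 8 = 0, i.e. 2·(s^2 - 4) = 0.
Factoring: (s + 2)(s - 2) = 0.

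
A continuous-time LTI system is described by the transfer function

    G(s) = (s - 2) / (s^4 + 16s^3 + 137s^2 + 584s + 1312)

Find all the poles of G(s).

s = -4 + 5j, -4 - 5j, -4 + 4j, -4 - 4j

The poles are the roots of the denominator s^4 + 16s^3 + 137s^2 + 584s + 1312 = 0.
No real roots exist; factor into two real quadratics: (s^2 + 8s + 41)(s^2 + 8s + 32) = 0.
Each quadratic gives a conjugate pair via the quadratic formula.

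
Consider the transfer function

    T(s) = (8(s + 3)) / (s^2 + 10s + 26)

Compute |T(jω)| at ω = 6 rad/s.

|T(j6)| ≈ 0.8823

Substitute s = j6: numerator = 24 + j48, denominator = -10 + j60.
|T(j6)| = |24 + j48| / |-10 + j60| = 53.666 / 60.828 ≈ 0.8823.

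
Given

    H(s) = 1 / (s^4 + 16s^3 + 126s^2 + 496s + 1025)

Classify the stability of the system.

The denominator s^4 + 16s^3 + 126s^2 + 496s + 1025 factors as (s^2 + 10s + 41)(s^2 + 6s + 25), giving poles at s = -5 ± 4j, -3 ± 4j.
Since all poles lie strictly in the left half-plane, the system is stable.

stable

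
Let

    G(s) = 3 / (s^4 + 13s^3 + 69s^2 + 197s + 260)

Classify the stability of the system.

The denominator s^4 + 13s^3 + 69s^2 + 197s + 260 factors as (s^2 + 4s + 13)(s + 4)(s + 5), giving poles at s = -2 + 3j, -2 - 3j, -4, -5.
Since all poles lie strictly in the left half-plane, the system is stable.

stable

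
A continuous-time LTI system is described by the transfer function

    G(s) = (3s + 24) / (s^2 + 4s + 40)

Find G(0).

Set s = 0: G(0) = (24) / (40) = 3/5.

G(0) = 3/5 ≈ 0.6000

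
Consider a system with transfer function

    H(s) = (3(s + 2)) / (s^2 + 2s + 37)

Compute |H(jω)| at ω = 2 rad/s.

|H(j2)| ≈ 0.2553

Substitute s = j2: numerator = 6 + j6, denominator = 33 + j4.
|H(j2)| = |6 + j6| / |33 + j4| = 8.4853 / 33.242 ≈ 0.2553.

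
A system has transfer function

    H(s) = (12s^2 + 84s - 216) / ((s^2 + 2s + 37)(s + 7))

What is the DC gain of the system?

Set s = 0: H(0) = (-216) / (259) = -216/259.

H(0) = -216/259 ≈ -0.8340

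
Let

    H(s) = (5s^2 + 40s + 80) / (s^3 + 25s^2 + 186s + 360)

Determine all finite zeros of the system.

s = -4, -4

Set the numerator to zero: 5s^2 + 40s + 80 = 0, i.e. 5·(s^2 + 8s + 16) = 0.
Factoring: (s + 4)^2 = 0.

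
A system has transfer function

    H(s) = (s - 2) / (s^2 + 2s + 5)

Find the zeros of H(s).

s = 2

Set the numerator to zero: s - 2 = 0.
So s = 2.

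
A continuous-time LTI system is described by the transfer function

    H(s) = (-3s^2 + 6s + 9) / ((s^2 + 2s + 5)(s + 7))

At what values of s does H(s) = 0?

Set the numerator to zero: -3s^2 + 6s + 9 = 0, i.e. -3·(s^2 - 2s - 3) = 0.
Factoring: (s + 1)(s - 3) = 0.

s = -1, 3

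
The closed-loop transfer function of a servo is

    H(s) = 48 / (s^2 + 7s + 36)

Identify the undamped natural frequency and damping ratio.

ωₙ = 6 rad/s, ζ ≈ 0.5833

Compare the denominator to the standard form s^2 + 2ζωₙs + ωₙ².
ωₙ² = 36, so ωₙ = 6 rad/s.
2ζωₙ = 7, so ζ = 7/(2·6) ≈ 0.5833.
With ζ = 0.5833 the response is underdamped.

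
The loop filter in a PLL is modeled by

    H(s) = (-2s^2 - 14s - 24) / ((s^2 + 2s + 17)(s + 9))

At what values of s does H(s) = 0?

Set the numerator to zero: -2s^2 - 14s - 24 = 0, i.e. -2·(s^2 + 7s + 12) = 0.
Factoring: (s + 3)(s + 4) = 0.

s = -3, -4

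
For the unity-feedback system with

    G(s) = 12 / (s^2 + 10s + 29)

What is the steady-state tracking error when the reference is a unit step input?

e_ss = 0.7073

G(s) has no poles at the origin.
This is a Type 0 system. Kp = lim_{s→0} G(s) = 12/29.
e_ss = 1/(1 + Kp) = 1/(1 + 12/29) = 29/41 ≈ 0.7073.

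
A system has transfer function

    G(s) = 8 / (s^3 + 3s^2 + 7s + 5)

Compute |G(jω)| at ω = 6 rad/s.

|G(j6)| ≈ 0.03956

Substitute s = j6: numerator = 8, denominator = -103 - j174.
|G(j6)| = |8| / |-103 - j174| = 8 / 202.20 ≈ 0.03956.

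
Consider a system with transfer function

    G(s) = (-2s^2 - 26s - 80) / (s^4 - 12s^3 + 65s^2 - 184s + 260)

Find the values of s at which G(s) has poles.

s = 4 + 2j, 4 - 2j, 2 + 3j, 2 - 3j

The poles are the roots of the denominator s^4 - 12s^3 + 65s^2 - 184s + 260 = 0.
No real roots exist; factor into two real quadratics: (s^2 - 8s + 20)(s^2 - 4s + 13) = 0.
Each quadratic gives a conjugate pair via the quadratic formula.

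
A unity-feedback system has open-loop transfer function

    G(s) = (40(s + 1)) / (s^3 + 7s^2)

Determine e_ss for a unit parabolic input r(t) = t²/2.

G(s) has 2 poles at the origin.
This is a Type 2 system. Ka = lim_{s→0} s^2·G(s) = 40/7.
e_ss = 1/Ka = 1/(40/7) = 7/40 ≈ 0.1750.

e_ss = 0.1750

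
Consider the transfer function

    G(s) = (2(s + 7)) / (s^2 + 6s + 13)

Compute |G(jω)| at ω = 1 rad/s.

Substitute s = j1: numerator = 14 + j2, denominator = 12 + j6.
|G(j1)| = |14 + j2| / |12 + j6| = 14.142 / 13.416 ≈ 1.054.

|G(j1)| ≈ 1.054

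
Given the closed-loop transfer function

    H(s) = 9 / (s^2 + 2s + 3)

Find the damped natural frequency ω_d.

ω_d ≈ 1.414 rad/s

Comparing s^2 + 2s + 3 to s^2 + 2ζωₙs + ωₙ²: ωₙ = √3 ≈ 1.732 rad/s and ζ = 2/(2·√3) ≈ 0.5774.
ζωₙ = 2/2 = 1, so ω_d = ωₙ√(1−ζ²) = √(ωₙ² − (ζωₙ)²) = √(3 − 1²) = √2 ≈ 1.414 rad/s.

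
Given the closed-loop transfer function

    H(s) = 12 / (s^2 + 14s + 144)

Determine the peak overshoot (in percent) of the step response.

Comparing s^2 + 14s + 144 to s^2 + 2ζωₙs + ωₙ²: ωₙ = 12 rad/s and ζ = 14/(2·12) ≈ 0.5833.
%OS = 100·exp(−πζ/√(1−ζ²)) = 100·exp(−π·0.5833/√(1−0.5833²)) ≈ 10.5%.

%OS ≈ 10.5%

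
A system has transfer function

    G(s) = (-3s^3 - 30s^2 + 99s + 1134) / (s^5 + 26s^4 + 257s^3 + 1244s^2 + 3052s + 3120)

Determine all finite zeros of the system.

Set the numerator to zero: -3s^3 - 30s^2 + 99s + 1134 = 0, i.e. -3·(s^3 + 10s^2 - 33s - 378) = 0.
Factoring: (s + 9)(s - 6)(s + 7) = 0.

s = -9, 6, -7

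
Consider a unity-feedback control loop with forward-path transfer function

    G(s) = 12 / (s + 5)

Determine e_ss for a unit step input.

G(s) has no poles at the origin.
This is a Type 0 system. Kp = lim_{s→0} G(s) = 12/5.
e_ss = 1/(1 + Kp) = 1/(1 + 12/5) = 5/17 ≈ 0.2941.

e_ss = 0.2941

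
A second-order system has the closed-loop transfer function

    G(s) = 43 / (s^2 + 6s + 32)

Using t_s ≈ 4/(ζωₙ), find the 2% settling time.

t_s ≈ 1.333 s

Comparing s^2 + 6s + 32 to s^2 + 2ζωₙs + ωₙ²: ωₙ = √32 ≈ 5.657 rad/s and ζ = 6/(2·√32) ≈ 0.5303.
ζωₙ = 6/2 = 3, so t_s ≈ 4/(ζωₙ) = 4/3 ≈ 1.333 s.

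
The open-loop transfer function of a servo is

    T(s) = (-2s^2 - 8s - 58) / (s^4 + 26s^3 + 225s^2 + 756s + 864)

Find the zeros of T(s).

s = -2 ± 5j

Set the numerator to zero: -2s^2 - 8s - 58 = 0, i.e. -2·(s^2 + 4s + 29) = 0.
Factoring: (s^2 + 4s + 29) = 0.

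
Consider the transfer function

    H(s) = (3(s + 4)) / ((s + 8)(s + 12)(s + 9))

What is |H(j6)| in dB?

Substitute s = j6: numerator = 12 + j18, denominator = -180 + j1440.
|H(j6)| = |12 + j18| / |-180 + j1440| = 21.633 / 1451.2 ≈ 0.01491.
In decibels: 20·log₁₀(0.01491) ≈ -36.5 dB.

|H(j6)|_dB ≈ -36.5 dB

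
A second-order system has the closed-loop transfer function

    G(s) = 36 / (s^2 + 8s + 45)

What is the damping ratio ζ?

ζ ≈ 0.5963

Compare the denominator to the standard form s^2 + 2ζωₙs + ωₙ².
ωₙ² = 45, so ωₙ = √45 ≈ 6.708 rad/s.
2ζωₙ = 8, so ζ = 8/(2·√45) ≈ 0.5963.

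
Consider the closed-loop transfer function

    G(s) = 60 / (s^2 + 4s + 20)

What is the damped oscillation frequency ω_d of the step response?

Comparing s^2 + 4s + 20 to s^2 + 2ζωₙs + ωₙ²: ωₙ = √20 ≈ 4.472 rad/s and ζ = 4/(2·√20) ≈ 0.4472.
ζωₙ = 4/2 = 2, so ω_d = ωₙ√(1−ζ²) = √(ωₙ² − (ζωₙ)²) = √(20 − 2²) = √16 = 4 rad/s.

ω_d = 4 rad/s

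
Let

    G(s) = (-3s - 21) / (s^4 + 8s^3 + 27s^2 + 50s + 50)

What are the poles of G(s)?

s = -3 ± j, -1 ± 2j

The poles are the roots of the denominator s^4 + 8s^3 + 27s^2 + 50s + 50 = 0.
No real roots exist; factor into two real quadratics: (s^2 + 6s + 10)(s^2 + 2s + 5) = 0.
Each quadratic gives a conjugate pair via the quadratic formula.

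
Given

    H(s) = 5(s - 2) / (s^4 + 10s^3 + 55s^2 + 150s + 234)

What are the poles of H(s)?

s = -2 + 3j, -2 - 3j, -3 + 3j, -3 - 3j

The poles are the roots of the denominator s^4 + 10s^3 + 55s^2 + 150s + 234 = 0.
No real roots exist; factor into two real quadratics: (s^2 + 4s + 13)(s^2 + 6s + 18) = 0.
Each quadratic gives a conjugate pair via the quadratic formula.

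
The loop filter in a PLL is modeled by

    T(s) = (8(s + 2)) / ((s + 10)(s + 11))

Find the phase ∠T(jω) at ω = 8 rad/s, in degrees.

At s = j8: numerator = 16 + j64, denominator = 46 + j168.
∠T = ∠num − ∠den = 75.964° − (74.687°) = 1.277°.

∠T(j8) ≈ 1.277°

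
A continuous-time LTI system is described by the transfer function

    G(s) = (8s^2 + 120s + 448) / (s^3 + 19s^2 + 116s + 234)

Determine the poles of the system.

The poles are the roots of the denominator s^3 + 19s^2 + 116s + 234 = 0.
Trying s = -9: the polynomial evaluates to 0, so (s + 9) is a factor.
Dividing out leaves s^2 + 10s + 26 = 0.
The quadratic formula then gives s = -5 ± 1j.

s = -5 ± j, -9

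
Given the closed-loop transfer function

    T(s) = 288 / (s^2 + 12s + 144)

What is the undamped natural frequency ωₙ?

ωₙ = 12 rad/s

Compare the denominator to the standard form s^2 + 2ζωₙs + ωₙ².
ωₙ² = 144, so ωₙ = 12 rad/s.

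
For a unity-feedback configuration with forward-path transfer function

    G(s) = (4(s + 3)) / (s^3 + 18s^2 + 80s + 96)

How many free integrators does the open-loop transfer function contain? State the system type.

The denominator has no factor of s at the origin — no free integrator — so this is a Type 0 system.

Type 0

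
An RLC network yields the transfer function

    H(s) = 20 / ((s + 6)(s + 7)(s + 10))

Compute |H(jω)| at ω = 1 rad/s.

|H(j1)| ≈ 0.04627

Substitute s = j1: numerator = 20, denominator = 397 + j171.
|H(j1)| = |20| / |397 + j171| = 20 / 432.26 ≈ 0.04627.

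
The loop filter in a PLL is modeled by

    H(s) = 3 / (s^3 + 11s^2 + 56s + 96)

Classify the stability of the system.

stable

The denominator s^3 + 11s^2 + 56s + 96 factors as (s^2 + 8s + 32)(s + 3), giving poles at s = -4 + 4j, -4 - 4j, -3.
Since all poles lie strictly in the left half-plane, the system is stable.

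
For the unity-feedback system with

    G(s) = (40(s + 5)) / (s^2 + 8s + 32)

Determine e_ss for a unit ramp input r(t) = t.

e_ss = ∞

G(s) has no poles at the origin.
This is a Type 0 system; Kv = lim_{s→0} s·G(s) = 0, so the steady-state error for a ramp input is infinite.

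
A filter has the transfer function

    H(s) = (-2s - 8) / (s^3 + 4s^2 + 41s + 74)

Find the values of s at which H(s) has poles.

The poles are the roots of the denominator s^3 + 4s^2 + 41s + 74 = 0.
Trying s = -2: the polynomial evaluates to 0, so (s + 2) is a factor.
Dividing out leaves s^2 + 2s + 37 = 0.
The quadratic formula then gives s = -1 ± 6j.

s = -1 + 6j, -1 - 6j, -2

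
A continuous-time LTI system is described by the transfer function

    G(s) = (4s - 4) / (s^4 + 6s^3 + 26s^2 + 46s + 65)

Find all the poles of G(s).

The poles are the roots of the denominator s^4 + 6s^3 + 26s^2 + 46s + 65 = 0.
No real roots exist; factor into two real quadratics: (s^2 + 4s + 13)(s^2 + 2s + 5) = 0.
Each quadratic gives a conjugate pair via the quadratic formula.

s = -2 + 3j, -2 - 3j, -1 + 2j, -1 - 2j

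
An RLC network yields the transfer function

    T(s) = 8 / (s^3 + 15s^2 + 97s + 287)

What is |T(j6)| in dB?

Substitute s = j6: numerator = 8, denominator = -253 + j366.
|T(j6)| = |8| / |-253 + j366| = 8 / 444.93 ≈ 0.01798.
In decibels: 20·log₁₀(0.01798) ≈ -34.9 dB.

|T(j6)|_dB ≈ -34.9 dB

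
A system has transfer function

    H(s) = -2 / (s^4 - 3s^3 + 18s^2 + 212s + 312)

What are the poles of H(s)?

The poles are the roots of the denominator s^4 - 3s^3 + 18s^2 + 212s + 312 = 0.
Trying s = -3: the polynomial evaluates to 0, so (s + 3) is a factor.
Dividing out leaves s^3 - 6s^2 + 36s + 104 = 0.
This factors further as (s^2 - 8s + 52)(s + 2) = 0.

s = 4 + 6j, 4 - 6j, -3, -2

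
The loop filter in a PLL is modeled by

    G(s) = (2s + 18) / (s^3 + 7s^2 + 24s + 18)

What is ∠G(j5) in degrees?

At s = j5: numerator = 18 + j10, denominator = -157 - j5.
∠G = ∠num − ∠den = 29.055° − (-178.18°) = 207.2°, which wraps to -152.8°.

∠G(j5) ≈ -152.8°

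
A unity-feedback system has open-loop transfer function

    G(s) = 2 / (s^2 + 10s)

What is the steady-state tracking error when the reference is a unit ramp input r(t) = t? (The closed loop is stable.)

G(s) has one pole at the origin.
This is a Type 1 system. Kv = lim_{s→0} s·G(s) = 2/10 = 1/5.
e_ss = 1/Kv = 1/(1/5) = 5.

e_ss = 5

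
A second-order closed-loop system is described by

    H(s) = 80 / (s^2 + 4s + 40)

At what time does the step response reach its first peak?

t_p ≈ 0.5236 s

Comparing s^2 + 4s + 40 to s^2 + 2ζωₙs + ωₙ²: ωₙ = √40 ≈ 6.325 rad/s and ζ = 4/(2·√40) ≈ 0.3162.
ζωₙ = 4/2 = 2, so ω_d = ωₙ√(1−ζ²) = √(ωₙ² − (ζωₙ)²) = √(40 − 2²) = √36 = 6 rad/s.
t_p = π/ω_d = π/6 ≈ 0.5236 s.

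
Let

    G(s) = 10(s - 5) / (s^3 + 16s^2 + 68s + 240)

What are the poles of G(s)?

The poles are the roots of the denominator s^3 + 16s^2 + 68s + 240 = 0.
Trying s = -12: the polynomial evaluates to 0, so (s + 12) is a factor.
Dividing out leaves s^2 + 4s + 20 = 0.
The quadratic formula then gives s = -2 ± 4j.

s = -2 ± 4j, -12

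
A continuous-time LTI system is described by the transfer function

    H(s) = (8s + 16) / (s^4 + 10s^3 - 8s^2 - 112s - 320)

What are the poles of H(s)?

The poles are the roots of the denominator s^4 + 10s^3 - 8s^2 - 112s - 320 = 0.
Trying s = -10: the polynomial evaluates to 0, so (s + 10) is a factor.
Dividing out leaves s^3 - 8s - 32 = 0.
This factors further as (s^2 + 4s + 8)(s - 4) = 0.

s = -2 + 2j, -2 - 2j, -10, 4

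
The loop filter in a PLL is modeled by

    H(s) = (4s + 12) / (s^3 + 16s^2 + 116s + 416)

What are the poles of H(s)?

s = -4 + 6j, -4 - 6j, -8

The poles are the roots of the denominator s^3 + 16s^2 + 116s + 416 = 0.
Trying s = -8: the polynomial evaluates to 0, so (s + 8) is a factor.
Dividing out leaves s^2 + 8s + 52 = 0.
The quadratic formula then gives s = -4 ± 6j.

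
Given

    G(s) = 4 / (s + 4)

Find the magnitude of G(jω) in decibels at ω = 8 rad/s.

|G(j8)|_dB ≈ -6.99 dB

Substitute s = j8: numerator = 4, denominator = 4 + j8.
|G(j8)| = |4| / |4 + j8| = 4 / 8.9443 ≈ 0.4472.
In decibels: 20·log₁₀(0.4472) ≈ -6.99 dB.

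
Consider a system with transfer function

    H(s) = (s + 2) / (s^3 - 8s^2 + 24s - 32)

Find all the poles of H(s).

s = 2 ± 2j, 4

The poles are the roots of the denominator s^3 - 8s^2 + 24s - 32 = 0.
Trying s = 4: the polynomial evaluates to 0, so (s - 4) is a factor.
Dividing out leaves s^2 - 4s + 8 = 0.
The quadratic formula then gives s = 2 ± 2j.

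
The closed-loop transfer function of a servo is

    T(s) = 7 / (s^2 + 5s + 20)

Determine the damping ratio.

ζ ≈ 0.5590

Compare the denominator to the standard form s^2 + 2ζωₙs + ωₙ².
ωₙ² = 20, so ωₙ = √20 ≈ 4.472 rad/s.
2ζωₙ = 5, so ζ = 5/(2·√20) ≈ 0.5590.
With ζ = 0.5590 the response is underdamped.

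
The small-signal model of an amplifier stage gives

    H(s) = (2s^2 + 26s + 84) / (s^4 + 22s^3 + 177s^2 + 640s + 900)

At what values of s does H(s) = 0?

Set the numerator to zero: 2s^2 + 26s + 84 = 0, i.e. 2·(s^2 + 13s + 42) = 0.
Factoring: (s + 6)(s + 7) = 0.

s = -6, -7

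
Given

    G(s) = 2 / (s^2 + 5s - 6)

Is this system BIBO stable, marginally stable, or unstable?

unstable

The denominator s^2 + 5s - 6 factors as (s - 1)(s + 6), giving poles at s = 1, -6.
Since the pole(s) at s = 1 lie in the right half-plane, the system is unstable.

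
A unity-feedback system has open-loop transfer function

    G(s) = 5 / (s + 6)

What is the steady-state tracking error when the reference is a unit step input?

e_ss = 0.5455

G(s) has no poles at the origin.
This is a Type 0 system. Kp = lim_{s→0} G(s) = 5/6.
e_ss = 1/(1 + Kp) = 1/(1 + 5/6) = 6/11 ≈ 0.5455.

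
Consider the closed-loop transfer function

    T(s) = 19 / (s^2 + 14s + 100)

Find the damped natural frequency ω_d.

Comparing s^2 + 14s + 100 to s^2 + 2ζωₙs + ωₙ²: ωₙ = 10 rad/s and ζ = 14/(2·10) = 0.7.
ζωₙ = 14/2 = 7, so ω_d = ωₙ√(1−ζ²) = √(ωₙ² − (ζωₙ)²) = √(100 − 7²) = √51 ≈ 7.141 rad/s.

ω_d ≈ 7.141 rad/s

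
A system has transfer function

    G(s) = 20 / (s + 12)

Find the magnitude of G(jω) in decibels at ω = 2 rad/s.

|G(j2)|_dB ≈ 4.32 dB

Substitute s = j2: numerator = 20, denominator = 12 + j2.
|G(j2)| = |20| / |12 + j2| = 20 / 12.166 ≈ 1.644.
In decibels: 20·log₁₀(1.644) ≈ 4.32 dB.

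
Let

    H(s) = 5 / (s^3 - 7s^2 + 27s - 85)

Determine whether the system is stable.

unstable

The denominator s^3 - 7s^2 + 27s - 85 factors as (s^2 - 2s + 17)(s - 5), giving poles at s = 1 + 4j, 1 - 4j, 5.
Since the pole(s) at s = 1 ± 4j, 5 lie in the right half-plane, the system is unstable.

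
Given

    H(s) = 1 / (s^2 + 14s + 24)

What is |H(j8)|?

|H(j8)| ≈ 0.008408

Substitute s = j8: numerator = 1, denominator = -40 + j112.
|H(j8)| = |1| / |-40 + j112| = 1 / 118.93 ≈ 0.008408.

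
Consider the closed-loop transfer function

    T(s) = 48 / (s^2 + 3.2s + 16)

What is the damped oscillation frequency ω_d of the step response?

Comparing s^2 + 3.2s + 16 to s^2 + 2ζωₙs + ωₙ²: ωₙ = 4 rad/s and ζ = 3.2/(2·4) = 0.4.
ζωₙ = 3.2/2 = 1.6, so ω_d = ωₙ√(1−ζ²) = √(ωₙ² − (ζωₙ)²) = √(16 − 1.6²) = √13.44 ≈ 3.666 rad/s.

ω_d ≈ 3.666 rad/s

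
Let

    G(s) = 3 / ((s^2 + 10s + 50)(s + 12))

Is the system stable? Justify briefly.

stable

The poles can be read from the denominator factors: s = -5 + 5j, -5 - 5j, -12.
Since all poles lie strictly in the left half-plane, the system is stable.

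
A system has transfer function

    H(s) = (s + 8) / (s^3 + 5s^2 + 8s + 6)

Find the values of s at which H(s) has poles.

The poles are the roots of the denominator s^3 + 5s^2 + 8s + 6 = 0.
Trying s = -3: the polynomial evaluates to 0, so (s + 3) is a factor.
Dividing out leaves s^2 + 2s + 2 = 0.
The quadratic formula then gives s = -1 ± 1j.

s = -1 ± j, -3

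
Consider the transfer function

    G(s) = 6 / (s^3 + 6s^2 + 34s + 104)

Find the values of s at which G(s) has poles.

The poles are the roots of the denominator s^3 + 6s^2 + 34s + 104 = 0.
Trying s = -4: the polynomial evaluates to 0, so (s + 4) is a factor.
Dividing out leaves s^2 + 2s + 26 = 0.
The quadratic formula then gives s = -1 ± 5j.

s = -1 ± 5j, -4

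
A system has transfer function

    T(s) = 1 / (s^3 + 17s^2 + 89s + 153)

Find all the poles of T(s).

s = -4 ± j, -9

The poles are the roots of the denominator s^3 + 17s^2 + 89s + 153 = 0.
Trying s = -9: the polynomial evaluates to 0, so (s + 9) is a factor.
Dividing out leaves s^2 + 8s + 17 = 0.
The quadratic formula then gives s = -4 ± 1j.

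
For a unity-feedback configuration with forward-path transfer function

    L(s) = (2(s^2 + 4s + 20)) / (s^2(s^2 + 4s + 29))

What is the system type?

Type 2

The denominator has 2 factors of s at the origin (free integrators), so this is a Type 2 system.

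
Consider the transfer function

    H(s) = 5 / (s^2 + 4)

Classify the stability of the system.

marginally stable

The poles can be read from the denominator factors: s = ±2j.
Since the simple pole(s) at s = ±2j lie on the jω-axis with none in the right half-plane, the system is marginally stable.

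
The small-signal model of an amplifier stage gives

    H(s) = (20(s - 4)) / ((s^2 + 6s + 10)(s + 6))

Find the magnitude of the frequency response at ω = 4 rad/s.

|H(j4)| ≈ 0.6342

Substitute s = j4: numerator = -80 + j80, denominator = -132 + j120.
|H(j4)| = |-80 + j80| / |-132 + j120| = 113.14 / 178.39 ≈ 0.6342.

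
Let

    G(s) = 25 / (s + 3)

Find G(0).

G(0) = 25/3 ≈ 8.333

Set s = 0: G(0) = (25) / (3) = 25/3.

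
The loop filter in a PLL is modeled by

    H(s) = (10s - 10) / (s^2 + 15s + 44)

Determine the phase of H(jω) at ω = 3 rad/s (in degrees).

∠H(j3) ≈ 56.31°

At s = j3: numerator = -10 + j30, denominator = 35 + j45.
∠H = ∠num − ∠den = 108.43° − (52.125°) = 56.31°.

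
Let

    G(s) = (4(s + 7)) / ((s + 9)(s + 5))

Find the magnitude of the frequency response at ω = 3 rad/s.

Substitute s = j3: numerator = 28 + j12, denominator = 36 + j42.
|G(j3)| = |28 + j12| / |36 + j42| = 30.463 / 55.317 ≈ 0.5507.

|G(j3)| ≈ 0.5507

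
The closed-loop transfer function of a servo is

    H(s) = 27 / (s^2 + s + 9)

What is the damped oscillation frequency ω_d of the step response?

ω_d ≈ 2.958 rad/s

Comparing s^2 + s + 9 to s^2 + 2ζωₙs + ωₙ²: ωₙ = 3 rad/s and ζ = 1/(2·3) ≈ 0.1667.
ζωₙ = 1/2 = 0.5, so ω_d = ωₙ√(1−ζ²) = √(ωₙ² − (ζωₙ)²) = √(9 − 0.5²) = √8.75 ≈ 2.958 rad/s.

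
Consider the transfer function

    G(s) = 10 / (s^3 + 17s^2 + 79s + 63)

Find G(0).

Set s = 0: G(0) = (10) / (63) = 10/63.

G(0) = 10/63 ≈ 0.1587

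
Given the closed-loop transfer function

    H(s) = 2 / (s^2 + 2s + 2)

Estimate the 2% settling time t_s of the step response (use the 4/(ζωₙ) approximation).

t_s ≈ 4 s

Comparing s^2 + 2s + 2 to s^2 + 2ζωₙs + ωₙ²: ωₙ = √2 ≈ 1.414 rad/s and ζ = 2/(2·√2) ≈ 0.7071.
ζωₙ = 2/2 = 1, so t_s ≈ 4/(ζωₙ) = 4/1 = 4 s.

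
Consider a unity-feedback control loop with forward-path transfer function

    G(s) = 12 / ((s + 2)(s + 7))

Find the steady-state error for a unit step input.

G(s) has no poles at the origin.
This is a Type 0 system. Kp = lim_{s→0} G(s) = 12/14 = 6/7.
e_ss = 1/(1 + Kp) = 1/(1 + 6/7) = 7/13 ≈ 0.5385.

e_ss = 0.5385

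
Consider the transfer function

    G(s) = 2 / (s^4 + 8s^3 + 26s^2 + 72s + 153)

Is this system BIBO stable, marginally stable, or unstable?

marginally stable

The denominator s^4 + 8s^3 + 26s^2 + 72s + 153 factors as (s^2 + 9)(s^2 + 8s + 17), giving poles at s = 3j, -3j, -4 + j, -4 - j.
Since the simple pole(s) at s = 3j, -3j lie on the jω-axis with none in the right half-plane, the system is marginally stable.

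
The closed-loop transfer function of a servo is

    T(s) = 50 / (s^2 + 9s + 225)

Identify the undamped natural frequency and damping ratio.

Compare the denominator to the standard form s^2 + 2ζωₙs + ωₙ².
ωₙ² = 225, so ωₙ = 15 rad/s.
2ζωₙ = 9, so ζ = 9/(2·15) = 0.3.

ωₙ = 15 rad/s, ζ = 0.3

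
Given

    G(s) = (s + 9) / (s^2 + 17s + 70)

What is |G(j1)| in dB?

|G(j1)|_dB ≈ -17.9 dB

Substitute s = j1: numerator = 9 + j1, denominator = 69 + j17.
|G(j1)| = |9 + j1| / |69 + j17| = 9.0554 / 71.063 ≈ 0.1274.
In decibels: 20·log₁₀(0.1274) ≈ -17.9 dB.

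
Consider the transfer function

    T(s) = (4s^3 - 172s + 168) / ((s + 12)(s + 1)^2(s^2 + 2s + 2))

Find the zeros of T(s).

Set the numerator to zero: 4s^3 - 172s + 168 = 0, i.e. 4·(s^3 - 43s + 42) = 0.
Factoring: (s - 1)(s - 6)(s + 7) = 0.

s = 1, 6, -7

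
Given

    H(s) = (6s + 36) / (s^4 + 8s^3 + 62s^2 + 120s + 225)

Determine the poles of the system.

s = -1 ± 2j, -3 ± 6j

The poles are the roots of the denominator s^4 + 8s^3 + 62s^2 + 120s + 225 = 0.
No real roots exist; factor into two real quadratics: (s^2 + 2s + 5)(s^2 + 6s + 45) = 0.
Each quadratic gives a conjugate pair via the quadratic formula.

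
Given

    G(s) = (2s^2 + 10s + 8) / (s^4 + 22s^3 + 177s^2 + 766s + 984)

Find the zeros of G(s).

Set the numerator to zero: 2s^2 + 10s + 8 = 0, i.e. 2·(s^2 + 5s + 4) = 0.
Factoring: (s + 4)(s + 1) = 0.

s = -4, -1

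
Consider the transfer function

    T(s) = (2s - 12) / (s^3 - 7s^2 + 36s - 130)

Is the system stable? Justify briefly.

unstable

The denominator s^3 - 7s^2 + 36s - 130 factors as (s^2 - 2s + 26)(s - 5), giving poles at s = 1 ± 5j, 5.
Since the pole(s) at s = 1 + 5j, 1 - 5j, 5 lie in the right half-plane, the system is unstable.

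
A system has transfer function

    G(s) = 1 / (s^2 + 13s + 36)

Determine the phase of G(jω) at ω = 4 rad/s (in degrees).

∠G(j4) ≈ -68.96°

At s = j4: numerator = 1, denominator = 20 + j52.
∠G = ∠num − ∠den = 0° − (68.962°) = -68.96°.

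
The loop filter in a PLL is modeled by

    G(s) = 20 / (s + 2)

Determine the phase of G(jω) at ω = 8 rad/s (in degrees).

∠G(j8) ≈ -75.96°

At s = j8: numerator = 20, denominator = 2 + j8.
∠G = ∠num − ∠den = 0° − (75.964°) = -75.96°.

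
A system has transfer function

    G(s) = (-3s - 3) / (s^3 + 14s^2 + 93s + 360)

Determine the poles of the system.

s = -3 ± 6j, -8

The poles are the roots of the denominator s^3 + 14s^2 + 93s + 360 = 0.
Trying s = -8: the polynomial evaluates to 0, so (s + 8) is a factor.
Dividing out leaves s^2 + 6s + 45 = 0.
The quadratic formula then gives s = -3 ± 6j.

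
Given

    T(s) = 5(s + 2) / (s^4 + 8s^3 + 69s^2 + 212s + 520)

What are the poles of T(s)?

s = -2 ± 3j, -2 ± 6j

The poles are the roots of the denominator s^4 + 8s^3 + 69s^2 + 212s + 520 = 0.
No real roots exist; factor into two real quadratics: (s^2 + 4s + 13)(s^2 + 4s + 40) = 0.
Each quadratic gives a conjugate pair via the quadratic formula.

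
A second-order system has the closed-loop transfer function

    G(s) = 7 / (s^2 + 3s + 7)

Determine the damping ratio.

Compare the denominator to the standard form s^2 + 2ζωₙs + ωₙ².
ωₙ² = 7, so ωₙ = √7 ≈ 2.646 rad/s.
2ζωₙ = 3, so ζ = 3/(2·√7) ≈ 0.5669.

ζ ≈ 0.5669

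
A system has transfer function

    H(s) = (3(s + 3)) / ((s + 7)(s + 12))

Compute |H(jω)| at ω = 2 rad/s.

|H(j2)| ≈ 0.1221

Substitute s = j2: numerator = 9 + j6, denominator = 80 + j38.
|H(j2)| = |9 + j6| / |80 + j38| = 10.817 / 88.566 ≈ 0.1221.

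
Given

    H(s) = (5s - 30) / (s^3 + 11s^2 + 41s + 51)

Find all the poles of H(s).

s = -4 + j, -4 - j, -3

The poles are the roots of the denominator s^3 + 11s^2 + 41s + 51 = 0.
Trying s = -3: the polynomial evaluates to 0, so (s + 3) is a factor.
Dividing out leaves s^2 + 8s + 17 = 0.
The quadratic formula then gives s = -4 ± 1j.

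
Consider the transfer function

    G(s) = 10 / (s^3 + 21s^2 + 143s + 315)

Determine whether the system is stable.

The denominator s^3 + 21s^2 + 143s + 315 factors as (s + 5)(s + 9)(s + 7), giving poles at s = -5, -9, -7.
Since all poles lie strictly in the left half-plane, the system is stable.

stable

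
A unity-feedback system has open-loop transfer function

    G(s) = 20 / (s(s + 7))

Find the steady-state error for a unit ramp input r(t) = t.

G(s) has one pole at the origin.
This is a Type 1 system. Kv = lim_{s→0} s·G(s) = 20/7.
e_ss = 1/Kv = 1/(20/7) = 7/20 ≈ 0.3500.

e_ss = 0.3500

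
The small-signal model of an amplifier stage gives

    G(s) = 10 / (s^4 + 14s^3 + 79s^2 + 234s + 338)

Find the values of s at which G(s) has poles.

s = -5 + j, -5 - j, -2 + 3j, -2 - 3j

The poles are the roots of the denominator s^4 + 14s^3 + 79s^2 + 234s + 338 = 0.
No real roots exist; factor into two real quadratics: (s^2 + 10s + 26)(s^2 + 4s + 13) = 0.
Each quadratic gives a conjugate pair via the quadratic formula.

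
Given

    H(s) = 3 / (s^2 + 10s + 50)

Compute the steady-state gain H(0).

H(0) = 3/50 ≈ 0.06000

At s = 0 each factor (s + a) contributes a and each (s^2 + bs + c) contributes c.
H(0) = 3·1 / ((50)) = 3/50 = 3/50.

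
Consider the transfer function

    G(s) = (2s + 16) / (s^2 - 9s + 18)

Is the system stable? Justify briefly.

The denominator s^2 - 9s + 18 factors as (s - 6)(s - 3), giving poles at s = 6, 3.
Since the pole(s) at s = 6, 3 lie in the right half-plane, the system is unstable.

unstable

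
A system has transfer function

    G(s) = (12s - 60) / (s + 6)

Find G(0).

G(0) = -10

Set s = 0: G(0) = (-60) / (6) = -10.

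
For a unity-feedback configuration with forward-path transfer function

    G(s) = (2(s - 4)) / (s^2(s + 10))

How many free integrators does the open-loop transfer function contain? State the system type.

Type 2

The denominator has 2 factors of s at the origin (free integrators), so this is a Type 2 system.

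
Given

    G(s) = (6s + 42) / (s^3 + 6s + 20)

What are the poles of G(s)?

s = 1 ± 3j, -2

The poles are the roots of the denominator s^3 + 6s + 20 = 0.
Trying s = -2: the polynomial evaluates to 0, so (s + 2) is a factor.
Dividing out leaves s^2 - 2s + 10 = 0.
The quadratic formula then gives s = 1 ± 3j.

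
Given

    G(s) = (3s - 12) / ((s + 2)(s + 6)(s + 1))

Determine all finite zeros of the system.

Set the numerator to zero: 3s - 12 = 0, i.e. 3·(s - 4) = 0.
So s = 4.

s = 4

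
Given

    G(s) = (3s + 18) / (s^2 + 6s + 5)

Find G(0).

Set s = 0: G(0) = (18) / (5) = 18/5.

G(0) = 18/5 ≈ 3.600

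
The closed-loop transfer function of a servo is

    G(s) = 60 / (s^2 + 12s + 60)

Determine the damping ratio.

ζ ≈ 0.7746

Compare the denominator to the standard form s^2 + 2ζωₙs + ωₙ².
ωₙ² = 60, so ωₙ = √60 ≈ 7.746 rad/s.
2ζωₙ = 12, so ζ = 12/(2·√60) ≈ 0.7746.
With ζ = 0.7746 the response is underdamped.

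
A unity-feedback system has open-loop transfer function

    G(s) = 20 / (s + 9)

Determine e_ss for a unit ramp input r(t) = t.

e_ss = ∞

G(s) has no poles at the origin.
This is a Type 0 system; Kv = lim_{s→0} s·G(s) = 0, so the steady-state error for a ramp input is infinite.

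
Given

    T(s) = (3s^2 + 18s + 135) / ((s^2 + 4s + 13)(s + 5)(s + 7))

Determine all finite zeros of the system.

Set the numerator to zero: 3s^2 + 18s + 135 = 0, i.e. 3·(s^2 + 6s + 45) = 0.
Factoring: (s^2 + 6s + 45) = 0.

s = -3 ± 6j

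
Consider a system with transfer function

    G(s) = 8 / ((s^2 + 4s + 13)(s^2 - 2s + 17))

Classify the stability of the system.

unstable

The poles can be read from the denominator factors: s = -2 ± 3j, 1 ± 4j.
Since the pole(s) at s = 1 + 4j, 1 - 4j lie in the right half-plane, the system is unstable.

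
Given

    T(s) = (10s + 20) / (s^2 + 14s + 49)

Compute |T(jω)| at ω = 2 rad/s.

|T(j2)| ≈ 0.5337

Substitute s = j2: numerator = 20 + j20, denominator = 45 + j28.
|T(j2)| = |20 + j20| / |45 + j28| = 28.284 / 53 ≈ 0.5337.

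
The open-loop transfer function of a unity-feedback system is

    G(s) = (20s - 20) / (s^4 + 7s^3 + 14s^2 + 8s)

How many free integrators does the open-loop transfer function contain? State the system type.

Type 1

Factor s from the denominator: s^4 + 7s^3 + 14s^2 + 8s = s·(s^3 + 7s^2 + 14s + 8).
There is 1 pole at the origin, so the system is Type 1.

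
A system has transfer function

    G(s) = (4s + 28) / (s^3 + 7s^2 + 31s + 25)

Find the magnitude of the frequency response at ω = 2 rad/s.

|G(j2)| ≈ 0.5384

Substitute s = j2: numerator = 28 + j8, denominator = -3 + j54.
|G(j2)| = |28 + j8| / |-3 + j54| = 29.120 / 54.083 ≈ 0.5384.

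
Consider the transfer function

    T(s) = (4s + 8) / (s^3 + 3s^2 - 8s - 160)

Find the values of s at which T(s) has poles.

s = -4 ± 4j, 5

The poles are the roots of the denominator s^3 + 3s^2 - 8s - 160 = 0.
Trying s = 5: the polynomial evaluates to 0, so (s - 5) is a factor.
Dividing out leaves s^2 + 8s + 32 = 0.
The quadratic formula then gives s = -4 ± 4j.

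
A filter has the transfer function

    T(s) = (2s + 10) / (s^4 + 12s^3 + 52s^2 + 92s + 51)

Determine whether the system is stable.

stable

The denominator s^4 + 12s^3 + 52s^2 + 92s + 51 factors as (s + 3)(s^2 + 8s + 17)(s + 1), giving poles at s = -3, -4 + j, -4 - j, -1.
Since all poles lie strictly in the left half-plane, the system is stable.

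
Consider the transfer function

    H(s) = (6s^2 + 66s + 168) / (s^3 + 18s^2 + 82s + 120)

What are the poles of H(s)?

The poles are the roots of the denominator s^3 + 18s^2 + 82s + 120 = 0.
Trying s = -12: the polynomial evaluates to 0, so (s + 12) is a factor.
Dividing out leaves s^2 + 6s + 10 = 0.
The quadratic formula then gives s = -3 ± 1j.

s = -3 + j, -3 - j, -12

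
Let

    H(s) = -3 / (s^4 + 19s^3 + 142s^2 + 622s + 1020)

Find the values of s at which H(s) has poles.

s = -3, -3 + 5j, -3 - 5j, -10

The poles are the roots of the denominator s^4 + 19s^3 + 142s^2 + 622s + 1020 = 0.
Trying s = -3: the polynomial evaluates to 0, so (s + 3) is a factor.
Dividing out leaves s^3 + 16s^2 + 94s + 340 = 0.
This factors further as (s^2 + 6s + 34)(s + 10) = 0.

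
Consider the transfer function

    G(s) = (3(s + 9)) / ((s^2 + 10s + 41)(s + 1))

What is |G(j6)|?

|G(j6)| ≈ 0.08861

Substitute s = j6: numerator = 27 + j18, denominator = -355 + j90.
|G(j6)| = |27 + j18| / |-355 + j90| = 32.450 / 366.23 ≈ 0.08861.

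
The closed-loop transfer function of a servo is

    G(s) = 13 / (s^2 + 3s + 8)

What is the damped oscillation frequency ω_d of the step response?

ω_d ≈ 2.398 rad/s

Comparing s^2 + 3s + 8 to s^2 + 2ζωₙs + ωₙ²: ωₙ = √8 ≈ 2.828 rad/s and ζ = 3/(2·√8) ≈ 0.5303.
ζωₙ = 3/2 = 1.5, so ω_d = ωₙ√(1−ζ²) = √(ωₙ² − (ζωₙ)²) = √(8 − 1.5²) = √5.75 ≈ 2.398 rad/s.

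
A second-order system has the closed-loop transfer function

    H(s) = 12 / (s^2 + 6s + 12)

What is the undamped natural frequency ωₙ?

ωₙ ≈ 3.464 rad/s

Compare the denominator to the standard form s^2 + 2ζωₙs + ωₙ².
ωₙ² = 12, so ωₙ = √12 ≈ 3.464 rad/s.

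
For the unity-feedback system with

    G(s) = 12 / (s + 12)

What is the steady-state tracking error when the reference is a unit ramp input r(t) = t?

e_ss = ∞

G(s) has no poles at the origin.
This is a Type 0 system; Kv = lim_{s→0} s·G(s) = 0, so the steady-state error for a ramp input is infinite.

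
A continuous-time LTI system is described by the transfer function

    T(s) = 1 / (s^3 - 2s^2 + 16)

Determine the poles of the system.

s = 2 + 2j, 2 - 2j, -2

The poles are the roots of the denominator s^3 - 2s^2 + 16 = 0.
Trying s = -2: the polynomial evaluates to 0, so (s + 2) is a factor.
Dividing out leaves s^2 - 4s + 8 = 0.
The quadratic formula then gives s = 2 ± 2j.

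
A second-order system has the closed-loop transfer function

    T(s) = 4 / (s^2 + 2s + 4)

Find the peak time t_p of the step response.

t_p ≈ 1.814 s

Comparing s^2 + 2s + 4 to s^2 + 2ζωₙs + ωₙ²: ωₙ = 2 rad/s and ζ = 2/(2·2) = 0.5.
ζωₙ = 2/2 = 1, so ω_d = ωₙ√(1−ζ²) = √(ωₙ² − (ζωₙ)²) = √(4 − 1²) = √3 ≈ 1.732 rad/s.
t_p = π/ω_d = π/1.732 ≈ 1.814 s.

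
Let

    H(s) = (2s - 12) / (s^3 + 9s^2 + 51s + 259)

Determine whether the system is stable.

stable

The denominator s^3 + 9s^2 + 51s + 259 factors as (s^2 + 2s + 37)(s + 7), giving poles at s = -1 ± 6j, -7.
Since all poles lie strictly in the left half-plane, the system is stable.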